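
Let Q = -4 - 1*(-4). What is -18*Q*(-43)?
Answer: 0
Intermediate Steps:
Q = 0 (Q = -4 + 4 = 0)
-18*Q*(-43) = -18*0*(-43) = 0*(-43) = 0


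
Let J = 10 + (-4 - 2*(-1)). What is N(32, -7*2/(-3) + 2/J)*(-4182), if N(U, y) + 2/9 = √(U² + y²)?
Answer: 2788/3 - 697*√150937/2 ≈ -1.3447e+5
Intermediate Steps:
J = 8 (J = 10 + (-4 + 2) = 10 - 2 = 8)
N(U, y) = -2/9 + √(U² + y²)
N(32, -7*2/(-3) + 2/J)*(-4182) = (-2/9 + √(32² + (-7*2/(-3) + 2/8)²))*(-4182) = (-2/9 + √(1024 + (-14*(-⅓) + 2*(⅛))²))*(-4182) = (-2/9 + √(1024 + (14/3 + ¼)²))*(-4182) = (-2/9 + √(1024 + (59/12)²))*(-4182) = (-2/9 + √(1024 + 3481/144))*(-4182) = (-2/9 + √(150937/144))*(-4182) = (-2/9 + √150937/12)*(-4182) = 2788/3 - 697*√150937/2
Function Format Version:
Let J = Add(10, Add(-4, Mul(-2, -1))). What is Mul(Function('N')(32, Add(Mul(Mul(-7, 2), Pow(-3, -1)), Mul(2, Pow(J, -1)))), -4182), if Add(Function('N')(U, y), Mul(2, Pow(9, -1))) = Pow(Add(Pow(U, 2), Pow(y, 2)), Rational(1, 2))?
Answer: Add(Rational(2788, 3), Mul(Rational(-697, 2), Pow(150937, Rational(1, 2)))) ≈ -1.3447e+5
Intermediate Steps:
J = 8 (J = Add(10, Add(-4, 2)) = Add(10, -2) = 8)
Function('N')(U, y) = Add(Rational(-2, 9), Pow(Add(Pow(U, 2), Pow(y, 2)), Rational(1, 2)))
Mul(Function('N')(32, Add(Mul(Mul(-7, 2), Pow(-3, -1)), Mul(2, Pow(J, -1)))), -4182) = Mul(Add(Rational(-2, 9), Pow(Add(Pow(32, 2), Pow(Add(Mul(Mul(-7, 2), Pow(-3, -1)), Mul(2, Pow(8, -1))), 2)), Rational(1, 2))), -4182) = Mul(Add(Rational(-2, 9), Pow(Add(1024, Pow(Add(Mul(-14, Rational(-1, 3)), Mul(2, Rational(1, 8))), 2)), Rational(1, 2))), -4182) = Mul(Add(Rational(-2, 9), Pow(Add(1024, Pow(Add(Rational(14, 3), Rational(1, 4)), 2)), Rational(1, 2))), -4182) = Mul(Add(Rational(-2, 9), Pow(Add(1024, Pow(Rational(59, 12), 2)), Rational(1, 2))), -4182) = Mul(Add(Rational(-2, 9), Pow(Add(1024, Rational(3481, 144)), Rational(1, 2))), -4182) = Mul(Add(Rational(-2, 9), Pow(Rational(150937, 144), Rational(1, 2))), -4182) = Mul(Add(Rational(-2, 9), Mul(Rational(1, 12), Pow(150937, Rational(1, 2)))), -4182) = Add(Rational(2788, 3), Mul(Rational(-697, 2), Pow(150937, Rational(1, 2))))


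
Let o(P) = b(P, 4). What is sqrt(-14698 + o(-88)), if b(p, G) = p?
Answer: I*sqrt(14786) ≈ 121.6*I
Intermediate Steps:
o(P) = P
sqrt(-14698 + o(-88)) = sqrt(-14698 - 88) = sqrt(-14786) = I*sqrt(14786)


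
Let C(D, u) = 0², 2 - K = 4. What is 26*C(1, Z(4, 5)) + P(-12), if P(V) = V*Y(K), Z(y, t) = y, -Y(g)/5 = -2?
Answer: -120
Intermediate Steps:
K = -2 (K = 2 - 1*4 = 2 - 4 = -2)
Y(g) = 10 (Y(g) = -5*(-2) = 10)
C(D, u) = 0
P(V) = 10*V (P(V) = V*10 = 10*V)
26*C(1, Z(4, 5)) + P(-12) = 26*0 + 10*(-12) = 0 - 120 = -120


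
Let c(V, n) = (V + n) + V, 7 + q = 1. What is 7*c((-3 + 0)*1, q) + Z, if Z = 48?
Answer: -36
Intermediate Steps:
q = -6 (q = -7 + 1 = -6)
c(V, n) = n + 2*V
7*c((-3 + 0)*1, q) + Z = 7*(-6 + 2*((-3 + 0)*1)) + 48 = 7*(-6 + 2*(-3*1)) + 48 = 7*(-6 + 2*(-3)) + 48 = 7*(-6 - 6) + 48 = 7*(-12) + 48 = -84 + 48 = -36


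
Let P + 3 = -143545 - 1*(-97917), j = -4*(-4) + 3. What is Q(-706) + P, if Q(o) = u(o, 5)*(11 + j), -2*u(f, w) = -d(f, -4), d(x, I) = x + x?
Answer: -66811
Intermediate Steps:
d(x, I) = 2*x
u(f, w) = f (u(f, w) = -(-1)*2*f/2 = -(-1)*f = f)
j = 19 (j = 16 + 3 = 19)
Q(o) = 30*o (Q(o) = o*(11 + 19) = o*30 = 30*o)
P = -45631 (P = -3 + (-143545 - 1*(-97917)) = -3 + (-143545 + 97917) = -3 - 45628 = -45631)
Q(-706) + P = 30*(-706) - 45631 = -21180 - 45631 = -66811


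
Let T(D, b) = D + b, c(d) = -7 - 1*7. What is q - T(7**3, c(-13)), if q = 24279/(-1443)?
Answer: -166342/481 ≈ -345.83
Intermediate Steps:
c(d) = -14 (c(d) = -7 - 7 = -14)
q = -8093/481 (q = 24279*(-1/1443) = -8093/481 ≈ -16.825)
q - T(7**3, c(-13)) = -8093/481 - (7**3 - 14) = -8093/481 - (343 - 14) = -8093/481 - 1*329 = -8093/481 - 329 = -166342/481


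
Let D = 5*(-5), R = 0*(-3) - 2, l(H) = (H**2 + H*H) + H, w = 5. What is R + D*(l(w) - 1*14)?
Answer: -1027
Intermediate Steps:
l(H) = H + 2*H**2 (l(H) = (H**2 + H**2) + H = 2*H**2 + H = H + 2*H**2)
R = -2 (R = 0 - 2 = -2)
D = -25
R + D*(l(w) - 1*14) = -2 - 25*(5*(1 + 2*5) - 1*14) = -2 - 25*(5*(1 + 10) - 14) = -2 - 25*(5*11 - 14) = -2 - 25*(55 - 14) = -2 - 25*41 = -2 - 1025 = -1027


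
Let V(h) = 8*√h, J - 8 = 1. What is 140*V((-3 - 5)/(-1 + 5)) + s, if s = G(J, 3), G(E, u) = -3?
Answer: -3 + 1120*I*√2 ≈ -3.0 + 1583.9*I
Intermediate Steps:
J = 9 (J = 8 + 1 = 9)
s = -3
140*V((-3 - 5)/(-1 + 5)) + s = 140*(8*√((-3 - 5)/(-1 + 5))) - 3 = 140*(8*√(-8/4)) - 3 = 140*(8*√(-8*¼)) - 3 = 140*(8*√(-2)) - 3 = 140*(8*(I*√2)) - 3 = 140*(8*I*√2) - 3 = 1120*I*√2 - 3 = -3 + 1120*I*√2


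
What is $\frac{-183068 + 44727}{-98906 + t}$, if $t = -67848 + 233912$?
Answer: $- \frac{19763}{9594} \approx -2.0599$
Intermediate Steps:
$t = 166064$
$\frac{-183068 + 44727}{-98906 + t} = \frac{-183068 + 44727}{-98906 + 166064} = - \frac{138341}{67158} = \left(-138341\right) \frac{1}{67158} = - \frac{19763}{9594}$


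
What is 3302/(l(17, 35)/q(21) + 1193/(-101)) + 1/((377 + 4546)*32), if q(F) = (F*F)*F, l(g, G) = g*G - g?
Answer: -486559695707797/1731319852320 ≈ -281.03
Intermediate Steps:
l(g, G) = -g + G*g (l(g, G) = G*g - g = -g + G*g)
q(F) = F³ (q(F) = F²*F = F³)
3302/(l(17, 35)/q(21) + 1193/(-101)) + 1/((377 + 4546)*32) = 3302/((17*(-1 + 35))/(21³) + 1193/(-101)) + 1/((377 + 4546)*32) = 3302/((17*34)/9261 + 1193*(-1/101)) + (1/32)/4923 = 3302/(578*(1/9261) - 1193/101) + (1/4923)*(1/32) = 3302/(578/9261 - 1193/101) + 1/157536 = 3302/(-10989995/935361) + 1/157536 = 3302*(-935361/10989995) + 1/157536 = -3088562022/10989995 + 1/157536 = -486559695707797/1731319852320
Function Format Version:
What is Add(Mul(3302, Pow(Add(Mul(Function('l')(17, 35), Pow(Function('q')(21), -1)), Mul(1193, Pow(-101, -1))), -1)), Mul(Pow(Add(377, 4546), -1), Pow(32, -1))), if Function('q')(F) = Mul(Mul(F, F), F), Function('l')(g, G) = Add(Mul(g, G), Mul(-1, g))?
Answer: Rational(-486559695707797, 1731319852320) ≈ -281.03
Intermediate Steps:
Function('l')(g, G) = Add(Mul(-1, g), Mul(G, g)) (Function('l')(g, G) = Add(Mul(G, g), Mul(-1, g)) = Add(Mul(-1, g), Mul(G, g)))
Function('q')(F) = Pow(F, 3) (Function('q')(F) = Mul(Pow(F, 2), F) = Pow(F, 3))
Add(Mul(3302, Pow(Add(Mul(Function('l')(17, 35), Pow(Function('q')(21), -1)), Mul(1193, Pow(-101, -1))), -1)), Mul(Pow(Add(377, 4546), -1), Pow(32, -1))) = Add(Mul(3302, Pow(Add(Mul(Mul(17, Add(-1, 35)), Pow(Pow(21, 3), -1)), Mul(1193, Pow(-101, -1))), -1)), Mul(Pow(Add(377, 4546), -1), Pow(32, -1))) = Add(Mul(3302, Pow(Add(Mul(Mul(17, 34), Pow(9261, -1)), Mul(1193, Rational(-1, 101))), -1)), Mul(Pow(4923, -1), Rational(1, 32))) = Add(Mul(3302, Pow(Add(Mul(578, Rational(1, 9261)), Rational(-1193, 101)), -1)), Mul(Rational(1, 4923), Rational(1, 32))) = Add(Mul(3302, Pow(Add(Rational(578, 9261), Rational(-1193, 101)), -1)), Rational(1, 157536)) = Add(Mul(3302, Pow(Rational(-10989995, 935361), -1)), Rational(1, 157536)) = Add(Mul(3302, Rational(-935361, 10989995)), Rational(1, 157536)) = Add(Rational(-3088562022, 10989995), Rational(1, 157536)) = Rational(-486559695707797, 1731319852320)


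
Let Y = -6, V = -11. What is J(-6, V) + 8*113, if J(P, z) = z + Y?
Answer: 887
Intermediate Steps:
J(P, z) = -6 + z (J(P, z) = z - 6 = -6 + z)
J(-6, V) + 8*113 = (-6 - 11) + 8*113 = -17 + 904 = 887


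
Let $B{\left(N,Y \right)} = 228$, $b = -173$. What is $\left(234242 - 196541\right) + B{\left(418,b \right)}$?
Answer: $37929$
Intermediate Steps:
$\left(234242 - 196541\right) + B{\left(418,b \right)} = \left(234242 - 196541\right) + 228 = 37701 + 228 = 37929$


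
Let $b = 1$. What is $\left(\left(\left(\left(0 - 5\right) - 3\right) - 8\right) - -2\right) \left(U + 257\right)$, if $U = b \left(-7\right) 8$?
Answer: $-2814$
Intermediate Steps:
$U = -56$ ($U = 1 \left(-7\right) 8 = \left(-7\right) 8 = -56$)
$\left(\left(\left(\left(0 - 5\right) - 3\right) - 8\right) - -2\right) \left(U + 257\right) = \left(\left(\left(\left(0 - 5\right) - 3\right) - 8\right) - -2\right) \left(-56 + 257\right) = \left(\left(\left(-5 - 3\right) - 8\right) + \left(-43 + 45\right)\right) 201 = \left(\left(-8 - 8\right) + 2\right) 201 = \left(-16 + 2\right) 201 = \left(-14\right) 201 = -2814$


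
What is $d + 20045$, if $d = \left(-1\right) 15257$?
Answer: $4788$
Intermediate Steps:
$d = -15257$
$d + 20045 = -15257 + 20045 = 4788$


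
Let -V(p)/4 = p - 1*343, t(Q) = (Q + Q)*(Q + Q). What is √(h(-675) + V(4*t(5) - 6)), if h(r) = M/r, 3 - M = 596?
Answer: I*√411321/45 ≈ 14.252*I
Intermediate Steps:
M = -593 (M = 3 - 1*596 = 3 - 596 = -593)
t(Q) = 4*Q² (t(Q) = (2*Q)*(2*Q) = 4*Q²)
V(p) = 1372 - 4*p (V(p) = -4*(p - 1*343) = -4*(p - 343) = -4*(-343 + p) = 1372 - 4*p)
h(r) = -593/r
√(h(-675) + V(4*t(5) - 6)) = √(-593/(-675) + (1372 - 4*(4*(4*5²) - 6))) = √(-593*(-1/675) + (1372 - 4*(4*(4*25) - 6))) = √(593/675 + (1372 - 4*(4*100 - 6))) = √(593/675 + (1372 - 4*(400 - 6))) = √(593/675 + (1372 - 4*394)) = √(593/675 + (1372 - 1576)) = √(593/675 - 204) = √(-137107/675) = I*√411321/45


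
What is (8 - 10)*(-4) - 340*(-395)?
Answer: 134308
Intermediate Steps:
(8 - 10)*(-4) - 340*(-395) = -2*(-4) + 134300 = 8 + 134300 = 134308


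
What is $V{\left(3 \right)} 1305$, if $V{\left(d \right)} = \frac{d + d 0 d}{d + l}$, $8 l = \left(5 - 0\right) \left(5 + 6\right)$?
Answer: $\frac{31320}{79} \approx 396.46$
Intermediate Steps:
$l = \frac{55}{8}$ ($l = \frac{\left(5 - 0\right) \left(5 + 6\right)}{8} = \frac{\left(5 + \left(-2 + 2\right)\right) 11}{8} = \frac{\left(5 + 0\right) 11}{8} = \frac{5 \cdot 11}{8} = \frac{1}{8} \cdot 55 = \frac{55}{8} \approx 6.875$)
$V{\left(d \right)} = \frac{d}{\frac{55}{8} + d}$ ($V{\left(d \right)} = \frac{d + d 0 d}{d + \frac{55}{8}} = \frac{d + 0 d}{\frac{55}{8} + d} = \frac{d + 0}{\frac{55}{8} + d} = \frac{d}{\frac{55}{8} + d}$)
$V{\left(3 \right)} 1305 = 8 \cdot 3 \frac{1}{55 + 8 \cdot 3} \cdot 1305 = 8 \cdot 3 \frac{1}{55 + 24} \cdot 1305 = 8 \cdot 3 \cdot \frac{1}{79} \cdot 1305 = \frac{24}{79} \cdot 1305 = \frac{31320}{79}$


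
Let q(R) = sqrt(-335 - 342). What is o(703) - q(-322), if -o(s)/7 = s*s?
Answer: -3459463 - I*sqrt(677) ≈ -3.4595e+6 - 26.019*I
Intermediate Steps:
o(s) = -7*s**2 (o(s) = -7*s*s = -7*s**2)
q(R) = I*sqrt(677) (q(R) = sqrt(-677) = I*sqrt(677))
o(703) - q(-322) = -7*703**2 - I*sqrt(677) = -7*494209 - I*sqrt(677) = -3459463 - I*sqrt(677)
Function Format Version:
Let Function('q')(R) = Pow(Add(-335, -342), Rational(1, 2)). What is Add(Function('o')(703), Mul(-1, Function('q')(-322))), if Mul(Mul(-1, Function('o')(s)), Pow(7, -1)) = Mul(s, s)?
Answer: Add(-3459463, Mul(-1, I, Pow(677, Rational(1, 2)))) ≈ Add(-3.4595e+6, Mul(-26.019, I))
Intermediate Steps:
Function('o')(s) = Mul(-7, Pow(s, 2)) (Function('o')(s) = Mul(-7, Mul(s, s)) = Mul(-7, Pow(s, 2)))
Function('q')(R) = Mul(I, Pow(677, Rational(1, 2))) (Function('q')(R) = Pow(-677, Rational(1, 2)) = Mul(I, Pow(677, Rational(1, 2))))
Add(Function('o')(703), Mul(-1, Function('q')(-322))) = Add(Mul(-7, Pow(703, 2)), Mul(-1, Mul(I, Pow(677, Rational(1, 2))))) = Add(Mul(-7, 494209), Mul(-1, I, Pow(677, Rational(1, 2)))) = Add(-3459463, Mul(-1, I, Pow(677, Rational(1, 2))))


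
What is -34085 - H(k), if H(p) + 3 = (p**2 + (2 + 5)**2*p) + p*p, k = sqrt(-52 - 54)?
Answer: -33870 - 49*I*sqrt(106) ≈ -33870.0 - 504.49*I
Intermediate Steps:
k = I*sqrt(106) (k = sqrt(-106) = I*sqrt(106) ≈ 10.296*I)
H(p) = -3 + 2*p**2 + 49*p (H(p) = -3 + ((p**2 + (2 + 5)**2*p) + p*p) = -3 + ((p**2 + 7**2*p) + p**2) = -3 + ((p**2 + 49*p) + p**2) = -3 + (2*p**2 + 49*p) = -3 + 2*p**2 + 49*p)
-34085 - H(k) = -34085 - (-3 + 2*(I*sqrt(106))**2 + 49*(I*sqrt(106))) = -34085 - (-3 + 2*(-106) + 49*I*sqrt(106)) = -34085 - (-3 - 212 + 49*I*sqrt(106)) = -34085 - (-215 + 49*I*sqrt(106)) = -34085 + (215 - 49*I*sqrt(106)) = -33870 - 49*I*sqrt(106)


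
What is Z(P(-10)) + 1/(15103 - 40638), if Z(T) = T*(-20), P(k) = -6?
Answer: 3064199/25535 ≈ 120.00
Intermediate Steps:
Z(T) = -20*T
Z(P(-10)) + 1/(15103 - 40638) = -20*(-6) + 1/(15103 - 40638) = 120 + 1/(-25535) = 120 - 1/25535 = 3064199/25535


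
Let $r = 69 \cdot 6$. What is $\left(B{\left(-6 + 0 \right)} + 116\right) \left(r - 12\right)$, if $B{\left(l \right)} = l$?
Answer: $44220$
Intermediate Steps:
$r = 414$
$\left(B{\left(-6 + 0 \right)} + 116\right) \left(r - 12\right) = \left(\left(-6 + 0\right) + 116\right) \left(414 - 12\right) = \left(-6 + 116\right) 402 = 110 \cdot 402 = 44220$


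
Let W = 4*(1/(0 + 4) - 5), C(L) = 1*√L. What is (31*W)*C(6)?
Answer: -589*√6 ≈ -1442.8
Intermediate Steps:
C(L) = √L
W = -19 (W = 4*(1/4 - 5) = 4*(¼ - 5) = 4*(-19/4) = -19)
(31*W)*C(6) = (31*(-19))*√6 = -589*√6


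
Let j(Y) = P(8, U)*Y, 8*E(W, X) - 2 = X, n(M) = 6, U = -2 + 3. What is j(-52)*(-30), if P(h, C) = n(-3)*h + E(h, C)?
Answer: 75465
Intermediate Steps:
U = 1
E(W, X) = ¼ + X/8
P(h, C) = ¼ + 6*h + C/8 (P(h, C) = 6*h + (¼ + C/8) = ¼ + 6*h + C/8)
j(Y) = 387*Y/8 (j(Y) = (¼ + 6*8 + (⅛)*1)*Y = (¼ + 48 + ⅛)*Y = 387*Y/8)
j(-52)*(-30) = ((387/8)*(-52))*(-30) = -5031/2*(-30) = 75465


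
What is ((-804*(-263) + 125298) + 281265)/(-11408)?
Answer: -618015/11408 ≈ -54.174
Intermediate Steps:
((-804*(-263) + 125298) + 281265)/(-11408) = ((211452 + 125298) + 281265)*(-1/11408) = (336750 + 281265)*(-1/11408) = 618015*(-1/11408) = -618015/11408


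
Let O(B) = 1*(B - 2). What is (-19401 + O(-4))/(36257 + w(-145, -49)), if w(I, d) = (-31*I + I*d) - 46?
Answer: -6469/15937 ≈ -0.40591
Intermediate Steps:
w(I, d) = -46 - 31*I + I*d
O(B) = -2 + B (O(B) = 1*(-2 + B) = -2 + B)
(-19401 + O(-4))/(36257 + w(-145, -49)) = (-19401 + (-2 - 4))/(36257 + (-46 - 31*(-145) - 145*(-49))) = (-19401 - 6)/(36257 + (-46 + 4495 + 7105)) = -19407/(36257 + 11554) = -19407/47811 = -19407*1/47811 = -6469/15937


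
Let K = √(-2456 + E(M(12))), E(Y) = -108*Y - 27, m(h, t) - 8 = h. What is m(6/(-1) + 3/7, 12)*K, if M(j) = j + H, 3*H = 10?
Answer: 17*I*√4139/7 ≈ 156.24*I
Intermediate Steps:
H = 10/3 (H = (⅓)*10 = 10/3 ≈ 3.3333)
m(h, t) = 8 + h
M(j) = 10/3 + j (M(j) = j + 10/3 = 10/3 + j)
E(Y) = -27 - 108*Y
K = I*√4139 (K = √(-2456 + (-27 - 108*(10/3 + 12))) = √(-2456 + (-27 - 108*46/3)) = √(-2456 + (-27 - 1656)) = √(-2456 - 1683) = √(-4139) = I*√4139 ≈ 64.335*I)
m(6/(-1) + 3/7, 12)*K = (8 + (6/(-1) + 3/7))*(I*√4139) = (8 + (6*(-1) + 3*(⅐)))*(I*√4139) = (8 + (-6 + 3/7))*(I*√4139) = (8 - 39/7)*(I*√4139) = 17*(I*√4139)/7 = 17*I*√4139/7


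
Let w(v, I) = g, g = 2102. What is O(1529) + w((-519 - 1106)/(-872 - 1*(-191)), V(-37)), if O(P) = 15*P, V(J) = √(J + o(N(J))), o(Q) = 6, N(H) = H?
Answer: 25037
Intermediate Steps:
V(J) = √(6 + J) (V(J) = √(J + 6) = √(6 + J))
w(v, I) = 2102
O(1529) + w((-519 - 1106)/(-872 - 1*(-191)), V(-37)) = 15*1529 + 2102 = 22935 + 2102 = 25037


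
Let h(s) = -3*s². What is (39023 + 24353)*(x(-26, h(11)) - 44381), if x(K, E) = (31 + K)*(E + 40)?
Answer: -2915042496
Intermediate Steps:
x(K, E) = (31 + K)*(40 + E)
(39023 + 24353)*(x(-26, h(11)) - 44381) = (39023 + 24353)*((1240 + 31*(-3*11²) + 40*(-26) - 3*11²*(-26)) - 44381) = 63376*((1240 + 31*(-3*121) - 1040 - 3*121*(-26)) - 44381) = 63376*((1240 + 31*(-363) - 1040 - 363*(-26)) - 44381) = 63376*((1240 - 11253 - 1040 + 9438) - 44381) = 63376*(-1615 - 44381) = 63376*(-45996) = -2915042496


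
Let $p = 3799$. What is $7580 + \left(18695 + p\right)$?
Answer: $30074$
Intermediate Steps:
$7580 + \left(18695 + p\right) = 7580 + \left(18695 + 3799\right) = 7580 + 22494 = 30074$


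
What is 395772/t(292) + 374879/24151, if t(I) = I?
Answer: 2416938560/1763023 ≈ 1370.9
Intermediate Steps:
395772/t(292) + 374879/24151 = 395772/292 + 374879/24151 = 395772*(1/292) + 374879*(1/24151) = 98943/73 + 374879/24151 = 2416938560/1763023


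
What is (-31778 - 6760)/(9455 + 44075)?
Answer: -19269/26765 ≈ -0.71993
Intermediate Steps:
(-31778 - 6760)/(9455 + 44075) = -38538/53530 = -38538*1/53530 = -19269/26765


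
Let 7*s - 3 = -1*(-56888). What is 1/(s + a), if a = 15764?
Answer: 7/167239 ≈ 4.1856e-5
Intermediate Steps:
s = 56891/7 (s = 3/7 + (-1*(-56888))/7 = 3/7 + (⅐)*56888 = 3/7 + 56888/7 = 56891/7 ≈ 8127.3)
1/(s + a) = 1/(56891/7 + 15764) = 1/(167239/7) = 7/167239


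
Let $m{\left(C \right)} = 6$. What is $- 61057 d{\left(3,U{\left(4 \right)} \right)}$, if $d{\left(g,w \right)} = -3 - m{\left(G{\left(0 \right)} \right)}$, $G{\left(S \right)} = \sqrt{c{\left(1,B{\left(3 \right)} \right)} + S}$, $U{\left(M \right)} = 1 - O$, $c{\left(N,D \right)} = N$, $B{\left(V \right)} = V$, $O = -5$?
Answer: $549513$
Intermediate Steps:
$U{\left(M \right)} = 6$ ($U{\left(M \right)} = 1 - -5 = 1 + 5 = 6$)
$G{\left(S \right)} = \sqrt{1 + S}$
$d{\left(g,w \right)} = -9$ ($d{\left(g,w \right)} = -3 - 6 = -9$)
$- 61057 d{\left(3,U{\left(4 \right)} \right)} = \left(-61057\right) \left(-9\right) = 549513$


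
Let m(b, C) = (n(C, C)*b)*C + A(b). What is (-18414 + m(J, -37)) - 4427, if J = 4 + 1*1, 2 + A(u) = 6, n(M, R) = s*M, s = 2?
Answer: -9147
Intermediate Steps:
n(M, R) = 2*M
A(u) = 4 (A(u) = -2 + 6 = 4)
J = 5 (J = 4 + 1 = 5)
m(b, C) = 4 + 2*b*C**2 (m(b, C) = ((2*C)*b)*C + 4 = (2*C*b)*C + 4 = 2*b*C**2 + 4 = 4 + 2*b*C**2)
(-18414 + m(J, -37)) - 4427 = (-18414 + (4 + 2*5*(-37)**2)) - 4427 = (-18414 + (4 + 2*5*1369)) - 4427 = (-18414 + (4 + 13690)) - 4427 = (-18414 + 13694) - 4427 = -4720 - 4427 = -9147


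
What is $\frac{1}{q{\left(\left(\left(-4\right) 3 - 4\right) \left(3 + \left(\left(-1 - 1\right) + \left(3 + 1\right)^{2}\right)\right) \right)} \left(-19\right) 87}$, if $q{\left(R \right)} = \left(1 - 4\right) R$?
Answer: $- \frac{1}{1348848} \approx -7.4137 \cdot 10^{-7}$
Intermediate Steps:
$q{\left(R \right)} = - 3 R$
$\frac{1}{q{\left(\left(\left(-4\right) 3 - 4\right) \left(3 + \left(\left(-1 - 1\right) + \left(3 + 1\right)^{2}\right)\right) \right)} \left(-19\right) 87} = \frac{1}{- 3 \left(\left(-4\right) 3 - 4\right) \left(3 + \left(\left(-1 - 1\right) + \left(3 + 1\right)^{2}\right)\right) \left(-19\right) 87} = \frac{1}{- 3 \left(-12 - 4\right) \left(3 - \left(2 - 4^{2}\right)\right) \left(-19\right) 87} = \frac{1}{- 3 \left(- 16 \left(3 + \left(-2 + 16\right)\right)\right) \left(-19\right) 87} = \frac{1}{- 3 \left(- 16 \left(3 + 14\right)\right) \left(-19\right) 87} = \frac{1}{- 3 \left(\left(-16\right) 17\right) \left(-19\right) 87} = \frac{1}{\left(-3\right) \left(-272\right) \left(-19\right) 87} = \frac{1}{816 \left(-19\right) 87} = \frac{1}{\left(-15504\right) 87} = \frac{1}{-1348848} = - \frac{1}{1348848}$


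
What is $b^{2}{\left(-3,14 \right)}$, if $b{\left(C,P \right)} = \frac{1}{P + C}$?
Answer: $\frac{1}{121} \approx 0.0082645$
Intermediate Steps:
$b{\left(C,P \right)} = \frac{1}{C + P}$
$b^{2}{\left(-3,14 \right)} = \left(\frac{1}{-3 + 14}\right)^{2} = \left(\frac{1}{11}\right)^{2} = \frac{1}{121}$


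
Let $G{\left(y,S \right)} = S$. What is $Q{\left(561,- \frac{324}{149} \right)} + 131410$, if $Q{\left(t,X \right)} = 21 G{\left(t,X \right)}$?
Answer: $\frac{19573286}{149} \approx 1.3136 \cdot 10^{5}$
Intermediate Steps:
$Q{\left(t,X \right)} = 21 X$
$Q{\left(561,- \frac{324}{149} \right)} + 131410 = 21 \left(- \frac{324}{149}\right) + 131410 = - \frac{6804}{149} + 131410 = \frac{19573286}{149}$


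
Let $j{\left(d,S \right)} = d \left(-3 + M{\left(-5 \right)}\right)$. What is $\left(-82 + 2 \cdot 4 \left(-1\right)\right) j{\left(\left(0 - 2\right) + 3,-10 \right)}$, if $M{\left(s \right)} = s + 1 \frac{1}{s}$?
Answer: $738$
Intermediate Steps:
$M{\left(s \right)} = s + \frac{1}{s}$
$j{\left(d,S \right)} = - \frac{41 d}{5}$ ($j{\left(d,S \right)} = d \left(-3 - \left(5 - \frac{1}{-5}\right)\right) = d \left(-3 - \frac{26}{5}\right) = d \left(- \frac{41}{5}\right) = - \frac{41 d}{5}$)
$\left(-82 + 2 \cdot 4 \left(-1\right)\right) j{\left(\left(0 - 2\right) + 3,-10 \right)} = \left(-82 + 2 \cdot 4 \left(-1\right)\right) \left(- \frac{41 \left(\left(0 - 2\right) + 3\right)}{5}\right) = \left(-82 + 8 \left(-1\right)\right) \left(- \frac{41 \left(-2 + 3\right)}{5}\right) = \left(-82 - 8\right) \left(\left(- \frac{41}{5}\right) 1\right) = \left(-90\right) \left(- \frac{41}{5}\right) = 738$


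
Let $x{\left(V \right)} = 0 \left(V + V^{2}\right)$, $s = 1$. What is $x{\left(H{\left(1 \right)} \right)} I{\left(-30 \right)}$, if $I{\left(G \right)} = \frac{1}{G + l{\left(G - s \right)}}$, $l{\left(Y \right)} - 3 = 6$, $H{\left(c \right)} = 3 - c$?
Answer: $0$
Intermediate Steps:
$l{\left(Y \right)} = 9$ ($l{\left(Y \right)} = 3 + 6 = 9$)
$I{\left(G \right)} = \frac{1}{9 + G}$ ($I{\left(G \right)} = \frac{1}{G + 9} = \frac{1}{9 + G}$)
$x{\left(V \right)} = 0$
$x{\left(H{\left(1 \right)} \right)} I{\left(-30 \right)} = \frac{0}{9 - 30} = \frac{0}{-21} = 0 \left(- \frac{1}{21}\right) = 0$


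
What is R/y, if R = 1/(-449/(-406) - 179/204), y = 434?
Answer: 2958/293291 ≈ 0.010086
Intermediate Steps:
R = 41412/9461 (R = 1/(-449*(-1/406) - 179*1/204) = 1/(449/406 - 179/204) = 1/(9461/41412) = 41412/9461 ≈ 4.3771)
R/y = (41412/9461)/434 = (41412/9461)*(1/434) = 2958/293291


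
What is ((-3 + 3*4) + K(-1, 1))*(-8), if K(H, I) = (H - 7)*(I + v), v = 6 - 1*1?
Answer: 312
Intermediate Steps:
v = 5 (v = 6 - 1 = 5)
K(H, I) = (-7 + H)*(5 + I) (K(H, I) = (H - 7)*(I + 5) = (-7 + H)*(5 + I))
((-3 + 3*4) + K(-1, 1))*(-8) = ((-3 + 3*4) + (-35 - 7*1 + 5*(-1) - 1*1))*(-8) = ((-3 + 12) + (-35 - 7 - 5 - 1))*(-8) = (9 - 48)*(-8) = -39*(-8) = 312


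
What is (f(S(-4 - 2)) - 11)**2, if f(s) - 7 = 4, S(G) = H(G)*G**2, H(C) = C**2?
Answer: 0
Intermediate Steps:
S(G) = G**4 (S(G) = G**2*G**2 = G**4)
f(s) = 11 (f(s) = 7 + 4 = 11)
(f(S(-4 - 2)) - 11)**2 = (11 - 11)**2 = 0**2 = 0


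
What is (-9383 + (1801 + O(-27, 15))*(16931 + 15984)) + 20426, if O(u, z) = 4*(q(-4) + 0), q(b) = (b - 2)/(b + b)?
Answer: 59389703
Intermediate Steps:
q(b) = (-2 + b)/(2*b) (q(b) = (-2 + b)/((2*b)) = (-2 + b)*(1/(2*b)) = (-2 + b)/(2*b))
O(u, z) = 3 (O(u, z) = 4*((1/2)*(-2 - 4)/(-4) + 0) = 4*((1/2)*(-1/4)*(-6) + 0) = 4*(3/4 + 0) = 4*(3/4) = 3)
(-9383 + (1801 + O(-27, 15))*(16931 + 15984)) + 20426 = (-9383 + (1801 + 3)*(16931 + 15984)) + 20426 = (-9383 + 1804*32915) + 20426 = (-9383 + 59378660) + 20426 = 59369277 + 20426 = 59389703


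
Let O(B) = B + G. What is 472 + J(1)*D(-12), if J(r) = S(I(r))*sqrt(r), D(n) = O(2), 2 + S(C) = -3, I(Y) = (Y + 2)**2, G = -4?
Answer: 482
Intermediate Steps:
I(Y) = (2 + Y)**2
S(C) = -5 (S(C) = -2 - 3 = -5)
O(B) = -4 + B (O(B) = B - 4 = -4 + B)
D(n) = -2 (D(n) = -4 + 2 = -2)
J(r) = -5*sqrt(r)
472 + J(1)*D(-12) = 472 - 5*sqrt(1)*(-2) = 472 - 5*1*(-2) = 472 - 5*(-2) = 472 + 10 = 482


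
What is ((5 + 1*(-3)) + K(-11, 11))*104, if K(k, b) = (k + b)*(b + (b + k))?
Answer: 208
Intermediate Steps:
K(k, b) = (b + k)*(k + 2*b)
((5 + 1*(-3)) + K(-11, 11))*104 = ((5 + 1*(-3)) + ((-11)² + 2*11² + 3*11*(-11)))*104 = ((5 - 3) + (121 + 2*121 - 363))*104 = (2 + (121 + 242 - 363))*104 = (2 + 0)*104 = 2*104 = 208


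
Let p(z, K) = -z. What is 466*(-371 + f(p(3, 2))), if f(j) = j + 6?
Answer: -171488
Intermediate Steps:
f(j) = 6 + j
466*(-371 + f(p(3, 2))) = 466*(-371 + (6 - 1*3)) = 466*(-371 + (6 - 3)) = 466*(-371 + 3) = 466*(-368) = -171488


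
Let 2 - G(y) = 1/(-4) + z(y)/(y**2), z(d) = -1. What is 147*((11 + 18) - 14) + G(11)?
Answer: 1068313/484 ≈ 2207.3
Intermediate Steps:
G(y) = 9/4 + y**(-2) (G(y) = 2 - (1/(-4) - 1/(y**2)) = 2 - (1*(-1/4) - 1/y**2) = 2 - (-1/4 - 1/y**2) = 2 + (1/4 + y**(-2)) = 9/4 + y**(-2))
147*((11 + 18) - 14) + G(11) = 147*((11 + 18) - 14) + (9/4 + 11**(-2)) = 147*(29 - 14) + (9/4 + 1/121) = 147*15 + 1093/484 = 2205 + 1093/484 = 1068313/484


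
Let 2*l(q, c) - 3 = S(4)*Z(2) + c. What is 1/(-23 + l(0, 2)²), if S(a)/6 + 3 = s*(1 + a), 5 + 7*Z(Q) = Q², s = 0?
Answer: -196/1699 ≈ -0.11536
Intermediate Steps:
Z(Q) = -5/7 + Q²/7
S(a) = -18 (S(a) = -18 + 6*(0*(1 + a)) = -18 + 6*0 = -18 + 0 = -18)
l(q, c) = 39/14 + c/2 (l(q, c) = 3/2 + (-18*(-5/7 + (⅐)*2²) + c)/2 = 3/2 + (-18*(-5/7 + (⅐)*4) + c)/2 = 3/2 + (-18*(-5/7 + 4/7) + c)/2 = 3/2 + (-18*(-⅐) + c)/2 = 3/2 + (18/7 + c)/2 = 3/2 + (9/7 + c/2) = 39/14 + c/2)
1/(-23 + l(0, 2)²) = 1/(-23 + (39/14 + (½)*2)²) = 1/(-23 + (39/14 + 1)²) = 1/(-23 + (53/14)²) = 1/(-23 + 2809/196) = 1/(-1699/196) = -196/1699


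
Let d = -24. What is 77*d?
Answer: -1848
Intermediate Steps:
77*d = 77*(-24) = -1848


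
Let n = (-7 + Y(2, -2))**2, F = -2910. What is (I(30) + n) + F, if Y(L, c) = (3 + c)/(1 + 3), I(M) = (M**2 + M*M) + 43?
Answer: -16343/16 ≈ -1021.4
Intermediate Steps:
I(M) = 43 + 2*M**2 (I(M) = (M**2 + M**2) + 43 = 2*M**2 + 43 = 43 + 2*M**2)
Y(L, c) = 3/4 + c/4 (Y(L, c) = (3 + c)/4 = (3 + c)*(1/4) = 3/4 + c/4)
n = 729/16 (n = (-7 + (3/4 + (1/4)*(-2)))**2 = (-7 + (3/4 - 1/2))**2 = (-7 + 1/4)**2 = (-27/4)**2 = 729/16 ≈ 45.563)
(I(30) + n) + F = ((43 + 2*30**2) + 729/16) - 2910 = ((43 + 2*900) + 729/16) - 2910 = ((43 + 1800) + 729/16) - 2910 = (1843 + 729/16) - 2910 = 30217/16 - 2910 = -16343/16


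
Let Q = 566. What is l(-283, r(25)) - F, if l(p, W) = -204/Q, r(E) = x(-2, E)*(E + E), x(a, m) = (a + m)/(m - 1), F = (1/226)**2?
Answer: -5210035/14454508 ≈ -0.36044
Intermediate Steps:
F = 1/51076 (F = (1/226)**2 = 1/51076 ≈ 1.9579e-5)
x(a, m) = (a + m)/(-1 + m)
r(E) = 2*E*(-2 + E)/(-1 + E) (r(E) = ((-2 + E)/(-1 + E))*(E + E) = ((-2 + E)/(-1 + E))*(2*E) = 2*E*(-2 + E)/(-1 + E))
l(p, W) = -102/283 (l(p, W) = -204/566 = -204*1/566 = -102/283)
l(-283, r(25)) - F = -102/283 - 1*1/51076 = -102/283 - 1/51076 = -5210035/14454508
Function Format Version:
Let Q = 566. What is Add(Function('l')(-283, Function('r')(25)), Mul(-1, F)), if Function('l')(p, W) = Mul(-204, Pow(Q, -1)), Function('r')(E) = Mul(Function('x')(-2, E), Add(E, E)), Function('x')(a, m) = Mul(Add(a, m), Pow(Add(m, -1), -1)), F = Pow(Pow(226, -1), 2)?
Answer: Rational(-5210035, 14454508) ≈ -0.36044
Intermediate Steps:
F = Rational(1, 51076) (F = Pow(Rational(1, 226), 2) = Rational(1, 51076) ≈ 1.9579e-5)
Function('x')(a, m) = Mul(Pow(Add(-1, m), -1), Add(a, m)) (Function('x')(a, m) = Mul(Add(a, m), Pow(Add(-1, m), -1)) = Mul(Pow(Add(-1, m), -1), Add(a, m)))
Function('r')(E) = Mul(2, E, Pow(Add(-1, E), -1), Add(-2, E)) (Function('r')(E) = Mul(Mul(Pow(Add(-1, E), -1), Add(-2, E)), Add(E, E)) = Mul(Mul(Pow(Add(-1, E), -1), Add(-2, E)), Mul(2, E)) = Mul(2, E, Pow(Add(-1, E), -1), Add(-2, E)))
Function('l')(p, W) = Rational(-102, 283) (Function('l')(p, W) = Mul(-204, Pow(566, -1)) = Mul(-204, Rational(1, 566)) = Rational(-102, 283))
Add(Function('l')(-283, Function('r')(25)), Mul(-1, F)) = Add(Rational(-102, 283), Mul(-1, Rational(1, 51076))) = Add(Rational(-102, 283), Rational(-1, 51076)) = Rational(-5210035, 14454508)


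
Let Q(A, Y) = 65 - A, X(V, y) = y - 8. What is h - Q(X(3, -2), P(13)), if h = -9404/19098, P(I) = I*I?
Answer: -720877/9549 ≈ -75.492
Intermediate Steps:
X(V, y) = -8 + y
P(I) = I**2
h = -4702/9549 (h = -9404*1/19098 = -4702/9549 ≈ -0.49241)
h - Q(X(3, -2), P(13)) = -4702/9549 - (65 - (-8 - 2)) = -4702/9549 - (65 - 1*(-10)) = -4702/9549 - (65 + 10) = -4702/9549 - 1*75 = -4702/9549 - 75 = -720877/9549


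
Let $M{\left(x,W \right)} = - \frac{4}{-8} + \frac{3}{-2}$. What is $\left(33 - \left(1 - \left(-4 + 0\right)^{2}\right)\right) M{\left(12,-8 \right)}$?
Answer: $-48$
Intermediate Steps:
$M{\left(x,W \right)} = -1$ ($M{\left(x,W \right)} = \left(-4\right) \left(- \frac{1}{8}\right) + 3 \left(- \frac{1}{2}\right) = \frac{1}{2} - \frac{3}{2} = -1$)
$\left(33 - \left(1 - \left(-4 + 0\right)^{2}\right)\right) M{\left(12,-8 \right)} = \left(33 - \left(1 - \left(-4 + 0\right)^{2}\right)\right) \left(-1\right) = \left(33 - \left(1 - \left(-4\right)^{2}\right)\right) \left(-1\right) = \left(33 + \left(1 \cdot 16 - 1\right)\right) \left(-1\right) = \left(33 + \left(16 - 1\right)\right) \left(-1\right) = \left(33 + 15\right) \left(-1\right) = 48 \left(-1\right) = -48$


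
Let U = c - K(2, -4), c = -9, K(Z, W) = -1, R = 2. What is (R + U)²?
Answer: 36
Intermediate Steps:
U = -8 (U = -9 - 1*(-1) = -9 + 1 = -8)
(R + U)² = (2 - 8)² = (-6)² = 36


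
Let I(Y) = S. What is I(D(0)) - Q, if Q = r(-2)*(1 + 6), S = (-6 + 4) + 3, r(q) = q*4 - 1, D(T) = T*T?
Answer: 64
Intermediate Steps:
D(T) = T²
r(q) = -1 + 4*q (r(q) = 4*q - 1 = -1 + 4*q)
S = 1 (S = -2 + 3 = 1)
I(Y) = 1
Q = -63 (Q = (-1 + 4*(-2))*(1 + 6) = (-1 - 8)*7 = -9*7 = -63)
I(D(0)) - Q = 1 - 1*(-63) = 1 + 63 = 64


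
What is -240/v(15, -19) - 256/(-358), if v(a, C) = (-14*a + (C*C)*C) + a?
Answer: 472936/631333 ≈ 0.74911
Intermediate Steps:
v(a, C) = C**3 - 13*a (v(a, C) = (-14*a + C**2*C) + a = (-14*a + C**3) + a = (C**3 - 14*a) + a = C**3 - 13*a)
-240/v(15, -19) - 256/(-358) = -240/((-19)**3 - 13*15) - 256/(-358) = -240/(-6859 - 195) - 256*(-1/358) = -240/(-7054) + 128/179 = -240*(-1/7054) + 128/179 = 120/3527 + 128/179 = 472936/631333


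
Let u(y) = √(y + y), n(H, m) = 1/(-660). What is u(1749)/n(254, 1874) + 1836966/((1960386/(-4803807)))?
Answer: -1470738354927/326731 - 660*√3498 ≈ -4.5404e+6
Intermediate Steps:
n(H, m) = -1/660
u(y) = √2*√y (u(y) = √(2*y) = √2*√y)
u(1749)/n(254, 1874) + 1836966/((1960386/(-4803807))) = (√2*√1749)/(-1/660) + 1836966/((1960386/(-4803807))) = √3498*(-660) + 1836966/((1960386*(-1/4803807))) = -660*√3498 + 1836966/(-653462/1601269) = -660*√3498 + 1836966*(-1601269/653462) = -660*√3498 - 1470738354927/326731 = -1470738354927/326731 - 660*√3498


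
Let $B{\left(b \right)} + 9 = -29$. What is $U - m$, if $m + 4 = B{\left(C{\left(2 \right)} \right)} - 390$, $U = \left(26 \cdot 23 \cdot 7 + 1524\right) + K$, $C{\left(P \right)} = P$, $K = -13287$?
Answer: $-7145$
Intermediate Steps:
$B{\left(b \right)} = -38$ ($B{\left(b \right)} = -9 - 29 = -38$)
$U = -7577$ ($U = \left(26 \cdot 23 \cdot 7 + 1524\right) - 13287 = \left(598 \cdot 7 + 1524\right) - 13287 = \left(4186 + 1524\right) - 13287 = 5710 - 13287 = -7577$)
$m = -432$ ($m = -4 - 428 = -432$)
$U - m = -7577 - -432 = -7577 + 432 = -7145$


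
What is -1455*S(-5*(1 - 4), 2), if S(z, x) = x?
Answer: -2910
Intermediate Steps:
-1455*S(-5*(1 - 4), 2) = -1455*2 = -2910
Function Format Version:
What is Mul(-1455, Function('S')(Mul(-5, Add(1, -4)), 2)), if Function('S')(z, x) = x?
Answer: -2910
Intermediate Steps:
Mul(-1455, Function('S')(Mul(-5, Add(1, -4)), 2)) = Mul(-1455, 2) = -2910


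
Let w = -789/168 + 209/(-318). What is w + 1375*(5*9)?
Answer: 550887331/8904 ≈ 61870.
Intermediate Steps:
w = -47669/8904 (w = -789*1/168 + 209*(-1/318) = -263/56 - 209/318 = -47669/8904 ≈ -5.3537)
w + 1375*(5*9) = -47669/8904 + 1375*(5*9) = -47669/8904 + 1375*45 = -47669/8904 + 61875 = 550887331/8904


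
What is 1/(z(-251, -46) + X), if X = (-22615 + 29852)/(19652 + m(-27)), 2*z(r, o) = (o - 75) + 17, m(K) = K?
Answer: -19625/1013263 ≈ -0.019368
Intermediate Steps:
z(r, o) = -29 + o/2 (z(r, o) = ((o - 75) + 17)/2 = ((-75 + o) + 17)/2 = (-58 + o)/2 = -29 + o/2)
X = 7237/19625 (X = (-22615 + 29852)/(19652 - 27) = 7237/19625 ≈ 0.36876)
1/(z(-251, -46) + X) = 1/((-29 + (½)*(-46)) + 7237/19625) = 1/((-29 - 23) + 7237/19625) = 1/(-52 + 7237/19625) = 1/(-1013263/19625) = -19625/1013263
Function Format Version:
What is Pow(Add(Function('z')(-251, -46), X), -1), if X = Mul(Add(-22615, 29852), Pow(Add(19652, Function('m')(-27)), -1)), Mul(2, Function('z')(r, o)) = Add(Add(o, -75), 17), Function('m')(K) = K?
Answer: Rational(-19625, 1013263) ≈ -0.019368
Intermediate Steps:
Function('z')(r, o) = Add(-29, Mul(Rational(1, 2), o)) (Function('z')(r, o) = Mul(Rational(1, 2), Add(Add(o, -75), 17)) = Mul(Rational(1, 2), Add(Add(-75, o), 17)) = Mul(Rational(1, 2), Add(-58, o)) = Add(-29, Mul(Rational(1, 2), o)))
X = Rational(7237, 19625) (X = Mul(Add(-22615, 29852), Pow(Add(19652, -27), -1)) = Mul(7237, Pow(19625, -1)) = Mul(7237, Rational(1, 19625)) = Rational(7237, 19625) ≈ 0.36876)
Pow(Add(Function('z')(-251, -46), X), -1) = Pow(Add(Add(-29, Mul(Rational(1, 2), -46)), Rational(7237, 19625)), -1) = Pow(Add(Add(-29, -23), Rational(7237, 19625)), -1) = Pow(Add(-52, Rational(7237, 19625)), -1) = Pow(Rational(-1013263, 19625), -1) = Rational(-19625, 1013263)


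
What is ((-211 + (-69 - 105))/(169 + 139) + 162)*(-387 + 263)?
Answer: -19933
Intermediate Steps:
((-211 + (-69 - 105))/(169 + 139) + 162)*(-387 + 263) = ((-211 - 174)/308 + 162)*(-124) = (-385*1/308 + 162)*(-124) = (-5/4 + 162)*(-124) = (643/4)*(-124) = -19933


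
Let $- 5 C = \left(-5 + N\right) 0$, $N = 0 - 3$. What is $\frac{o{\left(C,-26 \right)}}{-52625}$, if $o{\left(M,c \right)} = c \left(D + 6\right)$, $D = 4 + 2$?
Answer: $\frac{312}{52625} \approx 0.0059287$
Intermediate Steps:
$D = 6$
$N = -3$ ($N = 0 - 3 = -3$)
$C = 0$ ($C = - \frac{\left(-5 - 3\right) 0}{5} = - \frac{\left(-8\right) 0}{5} = \left(- \frac{1}{5}\right) 0 = 0$)
$o{\left(M,c \right)} = 12 c$ ($o{\left(M,c \right)} = c \left(6 + 6\right) = c 12 = 12 c$)
$\frac{o{\left(C,-26 \right)}}{-52625} = \frac{12 \left(-26\right)}{-52625} = \left(-312\right) \left(- \frac{1}{52625}\right) = \frac{312}{52625}$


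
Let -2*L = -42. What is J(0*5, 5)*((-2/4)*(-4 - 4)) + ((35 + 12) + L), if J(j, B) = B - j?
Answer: 88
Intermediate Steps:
L = 21 (L = -½*(-42) = 21)
J(0*5, 5)*((-2/4)*(-4 - 4)) + ((35 + 12) + L) = (5 - 0*5)*((-2/4)*(-4 - 4)) + ((35 + 12) + 21) = (5 - 1*0)*(-2*¼*(-8)) + (47 + 21) = (5 + 0)*(-½*(-8)) + 68 = 5*4 + 68 = 20 + 68 = 88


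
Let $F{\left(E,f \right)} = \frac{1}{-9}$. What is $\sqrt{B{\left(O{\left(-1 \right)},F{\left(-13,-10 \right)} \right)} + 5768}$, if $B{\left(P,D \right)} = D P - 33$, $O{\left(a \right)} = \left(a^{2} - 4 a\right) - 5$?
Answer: $\sqrt{5735} \approx 75.73$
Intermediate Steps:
$O{\left(a \right)} = -5 + a^{2} - 4 a$
$F{\left(E,f \right)} = - \frac{1}{9}$
$B{\left(P,D \right)} = -33 + D P$
$\sqrt{B{\left(O{\left(-1 \right)},F{\left(-13,-10 \right)} \right)} + 5768} = \sqrt{\left(-33 - \frac{-5 + \left(-1\right)^{2} - -4}{9}\right) + 5768} = \sqrt{\left(-33 - \frac{-5 + 1 + 4}{9}\right) + 5768} = \sqrt{\left(-33 - 0\right) + 5768} = \sqrt{\left(-33 + 0\right) + 5768} = \sqrt{-33 + 5768} = \sqrt{5735}$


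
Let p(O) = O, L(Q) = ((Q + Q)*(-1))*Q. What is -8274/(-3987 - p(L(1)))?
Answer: 8274/3985 ≈ 2.0763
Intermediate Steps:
L(Q) = -2*Q² (L(Q) = ((2*Q)*(-1))*Q = (-2*Q)*Q = -2*Q²)
-8274/(-3987 - p(L(1))) = -8274/(-3987 - (-2)*1²) = -8274/(-3987 - (-2)) = -8274/(-3987 - 1*(-2)) = -8274/(-3987 + 2) = -8274/(-3985) = -8274*(-1/3985) = 8274/3985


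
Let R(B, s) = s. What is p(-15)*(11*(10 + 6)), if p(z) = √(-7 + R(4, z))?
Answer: 176*I*√22 ≈ 825.51*I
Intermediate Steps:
p(z) = √(-7 + z)
p(-15)*(11*(10 + 6)) = √(-7 - 15)*(11*(10 + 6)) = √(-22)*(11*16) = (I*√22)*176 = 176*I*√22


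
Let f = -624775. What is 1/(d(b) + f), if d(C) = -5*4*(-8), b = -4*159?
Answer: -1/624615 ≈ -1.6010e-6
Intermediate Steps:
b = -636
d(C) = 160 (d(C) = -20*(-8) = 160)
1/(d(b) + f) = 1/(160 - 624775) = 1/(-624615) = -1/624615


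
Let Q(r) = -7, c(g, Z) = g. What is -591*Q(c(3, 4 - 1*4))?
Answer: 4137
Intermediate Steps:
-591*Q(c(3, 4 - 1*4)) = -591*(-7) = 4137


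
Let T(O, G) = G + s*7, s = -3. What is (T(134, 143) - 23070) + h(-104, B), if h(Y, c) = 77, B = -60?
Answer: -22871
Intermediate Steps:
T(O, G) = -21 + G (T(O, G) = G - 3*7 = G - 21 = -21 + G)
(T(134, 143) - 23070) + h(-104, B) = ((-21 + 143) - 23070) + 77 = (122 - 23070) + 77 = -22948 + 77 = -22871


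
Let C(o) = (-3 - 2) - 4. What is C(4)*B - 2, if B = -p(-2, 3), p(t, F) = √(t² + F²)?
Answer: -2 + 9*√13 ≈ 30.450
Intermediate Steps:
C(o) = -9 (C(o) = -5 - 4 = -9)
p(t, F) = √(F² + t²)
B = -√13 (B = -√(3² + (-2)²) = -√(9 + 4) = -√13 ≈ -3.6056)
C(4)*B - 2 = -(-9)*√13 - 2 = 9*√13 - 2 = -2 + 9*√13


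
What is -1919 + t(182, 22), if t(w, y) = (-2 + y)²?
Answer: -1519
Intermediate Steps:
-1919 + t(182, 22) = -1919 + (-2 + 22)² = -1919 + 20² = -1919 + 400 = -1519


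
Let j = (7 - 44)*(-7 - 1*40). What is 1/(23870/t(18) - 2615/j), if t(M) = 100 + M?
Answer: 102601/20600680 ≈ 0.0049805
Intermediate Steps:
j = 1739 (j = -37*(-7 - 40) = -37*(-47) = 1739)
1/(23870/t(18) - 2615/j) = 1/(23870/(100 + 18) - 2615/1739) = 1/(23870/118 - 2615*1/1739) = 1/(23870*(1/118) - 2615/1739) = 1/(11935/59 - 2615/1739) = 1/(20600680/102601) = 102601/20600680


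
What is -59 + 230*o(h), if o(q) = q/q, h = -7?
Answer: 171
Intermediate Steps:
o(q) = 1
-59 + 230*o(h) = -59 + 230*1 = -59 + 230 = 171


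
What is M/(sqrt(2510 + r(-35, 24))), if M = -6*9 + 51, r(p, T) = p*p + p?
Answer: -3*sqrt(37)/370 ≈ -0.049320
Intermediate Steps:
r(p, T) = p + p**2 (r(p, T) = p**2 + p = p + p**2)
M = -3 (M = -54 + 51 = -3)
M/(sqrt(2510 + r(-35, 24))) = -3/sqrt(2510 - 35*(1 - 35)) = -3/sqrt(2510 - 35*(-34)) = -3/sqrt(2510 + 1190) = -3*sqrt(37)/370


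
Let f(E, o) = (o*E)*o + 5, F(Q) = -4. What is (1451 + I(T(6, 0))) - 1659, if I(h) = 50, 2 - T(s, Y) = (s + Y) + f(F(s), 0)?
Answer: -158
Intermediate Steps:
f(E, o) = 5 + E*o² (f(E, o) = (E*o)*o + 5 = E*o² + 5 = 5 + E*o²)
T(s, Y) = -3 - Y - s (T(s, Y) = 2 - ((s + Y) + (5 - 4*0²)) = 2 - ((Y + s) + (5 - 4*0)) = 2 - ((Y + s) + (5 + 0)) = 2 - ((Y + s) + 5) = 2 - (5 + Y + s) = 2 + (-5 - Y - s) = -3 - Y - s)
(1451 + I(T(6, 0))) - 1659 = (1451 + 50) - 1659 = 1501 - 1659 = -158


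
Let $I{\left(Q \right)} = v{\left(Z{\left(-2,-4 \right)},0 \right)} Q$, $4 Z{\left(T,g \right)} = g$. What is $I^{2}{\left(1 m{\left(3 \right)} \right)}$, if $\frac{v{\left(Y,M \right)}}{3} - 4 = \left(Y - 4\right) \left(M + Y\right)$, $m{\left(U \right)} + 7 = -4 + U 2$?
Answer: $18225$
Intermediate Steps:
$m{\left(U \right)} = -11 + 2 U$ ($m{\left(U \right)} = -7 + \left(-4 + U 2\right) = -7 + \left(-4 + 2 U\right) = -11 + 2 U$)
$Z{\left(T,g \right)} = \frac{g}{4}$
$v{\left(Y,M \right)} = 12 + 3 \left(-4 + Y\right) \left(M + Y\right)$ ($v{\left(Y,M \right)} = 12 + 3 \left(Y - 4\right) \left(M + Y\right) = 12 + 3 \left(-4 + Y\right) \left(M + Y\right)$)
$I{\left(Q \right)} = 27 Q$ ($I{\left(Q \right)} = \left(12 - 0 - 12 \cdot \frac{1}{4} \left(-4\right) + 3 \left(\frac{1}{4} \left(-4\right)\right)^{2} + 3 \cdot 0 \cdot \frac{1}{4} \left(-4\right)\right) Q = \left(12 + 0 - -12 + 3 \left(-1\right)^{2} + 3 \cdot 0 \left(-1\right)\right) Q = \left(12 + 0 + 12 + 3 \cdot 1 + 0\right) Q = \left(12 + 0 + 12 + 3 + 0\right) Q = 27 Q$)
$I^{2}{\left(1 m{\left(3 \right)} \right)} = \left(27 \cdot 1 \left(-11 + 2 \cdot 3\right)\right)^{2} = \left(27 \cdot 1 \left(-11 + 6\right)\right)^{2} = \left(27 \cdot 1 \left(-5\right)\right)^{2} = \left(27 \left(-5\right)\right)^{2} = \left(-135\right)^{2} = 18225$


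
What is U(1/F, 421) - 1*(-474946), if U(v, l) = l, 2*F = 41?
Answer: 475367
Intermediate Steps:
F = 41/2 (F = (½)*41 = 41/2 ≈ 20.500)
U(1/F, 421) - 1*(-474946) = 421 - 1*(-474946) = 421 + 474946 = 475367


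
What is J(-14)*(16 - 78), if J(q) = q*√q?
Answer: 868*I*√14 ≈ 3247.8*I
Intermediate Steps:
J(q) = q^(3/2)
J(-14)*(16 - 78) = (-14)^(3/2)*(16 - 78) = -14*I*√14*(-62) = 868*I*√14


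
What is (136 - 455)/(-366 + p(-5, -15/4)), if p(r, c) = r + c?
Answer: 1276/1499 ≈ 0.85123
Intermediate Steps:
p(r, c) = c + r
(136 - 455)/(-366 + p(-5, -15/4)) = (136 - 455)/(-366 + (-15/4 - 5)) = -319/(-366 + (-15*1/4 - 5)) = -319/(-366 + (-15/4 - 5)) = -319/(-366 - 35/4) = -319/(-1499/4) = -319*(-4/1499) = 1276/1499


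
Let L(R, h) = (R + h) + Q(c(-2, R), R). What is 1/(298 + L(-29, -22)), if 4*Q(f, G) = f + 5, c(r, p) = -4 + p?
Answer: 1/240 ≈ 0.0041667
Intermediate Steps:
Q(f, G) = 5/4 + f/4 (Q(f, G) = (f + 5)/4 = (5 + f)/4 = 5/4 + f/4)
L(R, h) = ¼ + h + 5*R/4 (L(R, h) = (R + h) + (5/4 + (-4 + R)/4) = (R + h) + (5/4 + (-1 + R/4)) = (R + h) + (¼ + R/4) = ¼ + h + 5*R/4)
1/(298 + L(-29, -22)) = 1/(298 + (¼ - 22 + (5/4)*(-29))) = 1/(298 + (¼ - 22 - 145/4)) = 1/(298 - 58) = 1/240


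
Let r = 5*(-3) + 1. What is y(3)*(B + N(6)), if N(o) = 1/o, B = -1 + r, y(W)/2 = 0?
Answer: 0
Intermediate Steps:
y(W) = 0 (y(W) = 2*0 = 0)
r = -14 (r = -15 + 1 = -14)
B = -15 (B = -1 - 14 = -15)
N(o) = 1/o
y(3)*(B + N(6)) = 0*(-15 + 1/6) = 0*(-15 + ⅙) = 0*(-89/6) = 0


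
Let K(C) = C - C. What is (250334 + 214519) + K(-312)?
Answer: 464853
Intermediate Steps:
K(C) = 0
(250334 + 214519) + K(-312) = (250334 + 214519) + 0 = 464853 + 0 = 464853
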